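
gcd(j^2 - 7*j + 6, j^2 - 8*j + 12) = j - 6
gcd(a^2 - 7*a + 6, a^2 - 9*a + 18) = a - 6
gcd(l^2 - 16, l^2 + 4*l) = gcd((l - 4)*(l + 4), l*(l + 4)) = l + 4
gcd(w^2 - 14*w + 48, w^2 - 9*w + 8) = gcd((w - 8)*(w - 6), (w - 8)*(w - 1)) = w - 8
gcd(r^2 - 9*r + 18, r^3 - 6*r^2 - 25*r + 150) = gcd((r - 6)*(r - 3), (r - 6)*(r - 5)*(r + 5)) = r - 6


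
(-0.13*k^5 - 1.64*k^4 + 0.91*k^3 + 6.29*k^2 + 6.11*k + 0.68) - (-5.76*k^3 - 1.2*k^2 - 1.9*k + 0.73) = -0.13*k^5 - 1.64*k^4 + 6.67*k^3 + 7.49*k^2 + 8.01*k - 0.0499999999999999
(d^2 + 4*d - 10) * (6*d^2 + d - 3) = 6*d^4 + 25*d^3 - 59*d^2 - 22*d + 30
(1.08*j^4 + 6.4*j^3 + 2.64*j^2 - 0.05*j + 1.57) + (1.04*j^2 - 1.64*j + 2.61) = 1.08*j^4 + 6.4*j^3 + 3.68*j^2 - 1.69*j + 4.18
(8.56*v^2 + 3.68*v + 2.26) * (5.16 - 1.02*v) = -8.7312*v^3 + 40.416*v^2 + 16.6836*v + 11.6616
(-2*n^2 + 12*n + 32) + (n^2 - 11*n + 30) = -n^2 + n + 62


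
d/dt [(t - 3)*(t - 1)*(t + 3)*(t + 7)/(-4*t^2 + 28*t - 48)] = (-2*t^3 + 3*t^2 + 72*t + 23)/(4*(t^2 - 8*t + 16))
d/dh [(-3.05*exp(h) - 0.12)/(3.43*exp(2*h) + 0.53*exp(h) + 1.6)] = (10.4615*exp(2*h) + 0.8232*exp(h) - 4.8164)*exp(h)/(11.7649*exp(4*h) + 3.6358*exp(3*h) + 11.2569*exp(2*h) + 1.696*exp(h) + 2.56)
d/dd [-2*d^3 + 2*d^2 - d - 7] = -6*d^2 + 4*d - 1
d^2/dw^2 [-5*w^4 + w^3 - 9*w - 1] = 6*w*(1 - 10*w)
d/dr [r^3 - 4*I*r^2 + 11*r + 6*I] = 3*r^2 - 8*I*r + 11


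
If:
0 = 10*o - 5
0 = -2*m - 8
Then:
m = -4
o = 1/2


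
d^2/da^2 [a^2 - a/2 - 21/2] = 2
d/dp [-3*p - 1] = -3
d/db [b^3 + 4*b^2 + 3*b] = 3*b^2 + 8*b + 3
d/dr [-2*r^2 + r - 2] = 1 - 4*r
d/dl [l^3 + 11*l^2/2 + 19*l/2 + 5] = 3*l^2 + 11*l + 19/2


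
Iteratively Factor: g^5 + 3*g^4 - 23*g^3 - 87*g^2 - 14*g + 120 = (g + 3)*(g^4 - 23*g^2 - 18*g + 40) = (g + 3)*(g + 4)*(g^3 - 4*g^2 - 7*g + 10) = (g - 1)*(g + 3)*(g + 4)*(g^2 - 3*g - 10) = (g - 1)*(g + 2)*(g + 3)*(g + 4)*(g - 5)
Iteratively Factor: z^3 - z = (z + 1)*(z^2 - z) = z*(z + 1)*(z - 1)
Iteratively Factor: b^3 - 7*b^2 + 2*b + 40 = (b + 2)*(b^2 - 9*b + 20) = (b - 5)*(b + 2)*(b - 4)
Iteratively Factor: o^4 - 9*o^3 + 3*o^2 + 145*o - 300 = (o - 5)*(o^3 - 4*o^2 - 17*o + 60) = (o - 5)*(o + 4)*(o^2 - 8*o + 15) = (o - 5)*(o - 3)*(o + 4)*(o - 5)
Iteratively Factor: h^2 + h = (h)*(h + 1)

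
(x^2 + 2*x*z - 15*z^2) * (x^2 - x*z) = x^4 + x^3*z - 17*x^2*z^2 + 15*x*z^3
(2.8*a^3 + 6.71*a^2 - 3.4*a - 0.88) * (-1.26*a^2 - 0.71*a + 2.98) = -3.528*a^5 - 10.4426*a^4 + 7.8639*a^3 + 23.5186*a^2 - 9.5072*a - 2.6224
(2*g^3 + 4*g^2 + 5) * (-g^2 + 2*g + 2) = -2*g^5 + 12*g^3 + 3*g^2 + 10*g + 10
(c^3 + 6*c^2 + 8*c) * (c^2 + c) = c^5 + 7*c^4 + 14*c^3 + 8*c^2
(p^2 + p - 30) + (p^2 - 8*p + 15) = 2*p^2 - 7*p - 15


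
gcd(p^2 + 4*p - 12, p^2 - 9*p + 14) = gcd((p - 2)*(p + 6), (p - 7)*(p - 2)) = p - 2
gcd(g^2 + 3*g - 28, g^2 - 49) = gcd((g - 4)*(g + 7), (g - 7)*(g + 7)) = g + 7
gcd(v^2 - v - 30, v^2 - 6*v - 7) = 1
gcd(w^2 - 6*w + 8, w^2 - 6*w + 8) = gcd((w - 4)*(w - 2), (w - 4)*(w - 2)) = w^2 - 6*w + 8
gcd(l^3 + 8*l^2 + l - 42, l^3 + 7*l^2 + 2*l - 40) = l - 2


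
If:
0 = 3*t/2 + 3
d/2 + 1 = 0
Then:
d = -2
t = -2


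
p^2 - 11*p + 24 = (p - 8)*(p - 3)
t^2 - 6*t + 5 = (t - 5)*(t - 1)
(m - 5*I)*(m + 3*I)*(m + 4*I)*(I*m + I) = I*m^4 - 2*m^3 + I*m^3 - 2*m^2 + 23*I*m^2 - 60*m + 23*I*m - 60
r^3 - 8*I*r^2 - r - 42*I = (r - 7*I)*(r - 3*I)*(r + 2*I)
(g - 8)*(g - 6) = g^2 - 14*g + 48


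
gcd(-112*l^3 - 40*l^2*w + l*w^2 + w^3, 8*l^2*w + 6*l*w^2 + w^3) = 4*l + w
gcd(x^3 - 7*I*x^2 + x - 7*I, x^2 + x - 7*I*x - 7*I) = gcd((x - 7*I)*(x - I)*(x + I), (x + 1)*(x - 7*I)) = x - 7*I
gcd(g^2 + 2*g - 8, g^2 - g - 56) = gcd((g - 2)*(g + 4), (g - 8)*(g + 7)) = 1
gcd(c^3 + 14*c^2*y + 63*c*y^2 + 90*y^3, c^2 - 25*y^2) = c + 5*y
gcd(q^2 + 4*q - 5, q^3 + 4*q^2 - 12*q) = 1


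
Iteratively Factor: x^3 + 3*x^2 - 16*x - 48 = (x - 4)*(x^2 + 7*x + 12) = (x - 4)*(x + 4)*(x + 3)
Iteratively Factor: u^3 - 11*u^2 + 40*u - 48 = (u - 4)*(u^2 - 7*u + 12) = (u - 4)^2*(u - 3)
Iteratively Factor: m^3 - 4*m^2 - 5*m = (m - 5)*(m^2 + m) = m*(m - 5)*(m + 1)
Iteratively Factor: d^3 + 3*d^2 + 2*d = (d)*(d^2 + 3*d + 2) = d*(d + 2)*(d + 1)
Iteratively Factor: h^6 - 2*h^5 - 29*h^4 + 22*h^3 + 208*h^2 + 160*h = (h - 5)*(h^5 + 3*h^4 - 14*h^3 - 48*h^2 - 32*h) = (h - 5)*(h + 4)*(h^4 - h^3 - 10*h^2 - 8*h) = (h - 5)*(h - 4)*(h + 4)*(h^3 + 3*h^2 + 2*h) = (h - 5)*(h - 4)*(h + 2)*(h + 4)*(h^2 + h) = (h - 5)*(h - 4)*(h + 1)*(h + 2)*(h + 4)*(h)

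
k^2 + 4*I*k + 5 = (k - I)*(k + 5*I)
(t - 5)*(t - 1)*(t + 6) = t^3 - 31*t + 30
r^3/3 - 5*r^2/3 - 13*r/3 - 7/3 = (r/3 + 1/3)*(r - 7)*(r + 1)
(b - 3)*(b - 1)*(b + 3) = b^3 - b^2 - 9*b + 9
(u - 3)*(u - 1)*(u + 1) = u^3 - 3*u^2 - u + 3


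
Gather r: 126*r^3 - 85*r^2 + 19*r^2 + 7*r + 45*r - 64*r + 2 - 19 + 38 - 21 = 126*r^3 - 66*r^2 - 12*r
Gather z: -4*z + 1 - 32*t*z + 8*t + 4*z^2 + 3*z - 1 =8*t + 4*z^2 + z*(-32*t - 1)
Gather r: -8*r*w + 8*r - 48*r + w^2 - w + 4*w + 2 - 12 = r*(-8*w - 40) + w^2 + 3*w - 10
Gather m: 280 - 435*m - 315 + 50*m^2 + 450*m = 50*m^2 + 15*m - 35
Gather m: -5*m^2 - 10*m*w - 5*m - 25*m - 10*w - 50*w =-5*m^2 + m*(-10*w - 30) - 60*w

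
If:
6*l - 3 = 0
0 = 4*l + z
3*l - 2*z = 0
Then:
No Solution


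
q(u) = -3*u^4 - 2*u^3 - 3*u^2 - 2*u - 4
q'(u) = -12*u^3 - 6*u^2 - 6*u - 2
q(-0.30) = -3.64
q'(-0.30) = -0.42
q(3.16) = -402.52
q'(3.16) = -459.53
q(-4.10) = -756.12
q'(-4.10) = 748.79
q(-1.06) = -6.66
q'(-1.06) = 11.91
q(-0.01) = -3.98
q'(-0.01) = -1.94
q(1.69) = -50.07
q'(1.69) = -87.20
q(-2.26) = -69.98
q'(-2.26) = 119.43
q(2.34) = -140.68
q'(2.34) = -202.65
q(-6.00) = -3556.00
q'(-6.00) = 2410.00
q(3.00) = -334.00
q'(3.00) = -398.00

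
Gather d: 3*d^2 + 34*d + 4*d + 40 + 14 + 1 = 3*d^2 + 38*d + 55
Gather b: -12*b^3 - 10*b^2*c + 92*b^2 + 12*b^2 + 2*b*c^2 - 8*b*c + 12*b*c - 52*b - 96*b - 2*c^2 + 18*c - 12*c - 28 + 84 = -12*b^3 + b^2*(104 - 10*c) + b*(2*c^2 + 4*c - 148) - 2*c^2 + 6*c + 56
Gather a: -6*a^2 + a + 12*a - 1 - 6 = -6*a^2 + 13*a - 7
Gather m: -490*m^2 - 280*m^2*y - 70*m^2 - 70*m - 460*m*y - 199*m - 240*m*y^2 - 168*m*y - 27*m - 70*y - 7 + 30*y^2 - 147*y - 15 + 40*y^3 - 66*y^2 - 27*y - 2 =m^2*(-280*y - 560) + m*(-240*y^2 - 628*y - 296) + 40*y^3 - 36*y^2 - 244*y - 24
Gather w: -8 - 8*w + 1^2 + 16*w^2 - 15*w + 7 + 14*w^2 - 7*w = 30*w^2 - 30*w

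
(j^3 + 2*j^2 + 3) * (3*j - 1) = 3*j^4 + 5*j^3 - 2*j^2 + 9*j - 3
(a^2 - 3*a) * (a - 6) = a^3 - 9*a^2 + 18*a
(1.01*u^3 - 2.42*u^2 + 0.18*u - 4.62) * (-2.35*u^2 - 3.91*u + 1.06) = -2.3735*u^5 + 1.7379*u^4 + 10.1098*u^3 + 7.588*u^2 + 18.255*u - 4.8972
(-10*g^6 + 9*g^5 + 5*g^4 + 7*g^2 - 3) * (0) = 0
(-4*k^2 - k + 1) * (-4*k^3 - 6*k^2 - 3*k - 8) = 16*k^5 + 28*k^4 + 14*k^3 + 29*k^2 + 5*k - 8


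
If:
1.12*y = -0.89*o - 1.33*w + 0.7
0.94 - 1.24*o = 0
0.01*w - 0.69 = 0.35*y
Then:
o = 0.76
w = 1.64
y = -1.92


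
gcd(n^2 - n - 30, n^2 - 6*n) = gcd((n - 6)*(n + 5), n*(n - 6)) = n - 6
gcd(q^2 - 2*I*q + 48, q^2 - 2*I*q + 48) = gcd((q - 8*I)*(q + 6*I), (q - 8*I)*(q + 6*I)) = q^2 - 2*I*q + 48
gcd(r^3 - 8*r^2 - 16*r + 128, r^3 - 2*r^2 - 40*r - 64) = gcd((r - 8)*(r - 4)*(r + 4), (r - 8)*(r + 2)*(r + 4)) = r^2 - 4*r - 32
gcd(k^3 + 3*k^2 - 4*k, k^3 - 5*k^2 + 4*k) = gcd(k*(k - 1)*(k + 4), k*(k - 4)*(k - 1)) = k^2 - k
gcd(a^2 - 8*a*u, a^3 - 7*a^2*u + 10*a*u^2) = a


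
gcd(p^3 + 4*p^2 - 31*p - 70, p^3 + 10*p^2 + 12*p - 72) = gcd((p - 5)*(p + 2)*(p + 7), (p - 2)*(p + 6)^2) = 1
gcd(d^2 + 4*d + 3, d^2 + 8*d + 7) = d + 1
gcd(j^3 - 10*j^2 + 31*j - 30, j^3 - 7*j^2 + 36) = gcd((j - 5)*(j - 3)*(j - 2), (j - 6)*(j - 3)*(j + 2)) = j - 3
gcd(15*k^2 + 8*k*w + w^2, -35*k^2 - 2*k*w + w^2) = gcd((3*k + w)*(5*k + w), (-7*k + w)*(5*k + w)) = 5*k + w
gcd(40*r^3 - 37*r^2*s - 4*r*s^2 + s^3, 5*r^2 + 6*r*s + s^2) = 5*r + s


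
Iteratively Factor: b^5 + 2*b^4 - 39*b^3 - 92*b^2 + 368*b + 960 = (b + 4)*(b^4 - 2*b^3 - 31*b^2 + 32*b + 240) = (b + 4)^2*(b^3 - 6*b^2 - 7*b + 60) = (b - 5)*(b + 4)^2*(b^2 - b - 12) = (b - 5)*(b - 4)*(b + 4)^2*(b + 3)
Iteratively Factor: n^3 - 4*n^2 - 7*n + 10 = (n + 2)*(n^2 - 6*n + 5) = (n - 1)*(n + 2)*(n - 5)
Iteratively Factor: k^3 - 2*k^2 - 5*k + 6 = (k - 3)*(k^2 + k - 2) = (k - 3)*(k + 2)*(k - 1)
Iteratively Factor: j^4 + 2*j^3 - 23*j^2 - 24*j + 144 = (j - 3)*(j^3 + 5*j^2 - 8*j - 48) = (j - 3)*(j + 4)*(j^2 + j - 12) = (j - 3)*(j + 4)^2*(j - 3)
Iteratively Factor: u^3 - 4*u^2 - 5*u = (u)*(u^2 - 4*u - 5) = u*(u - 5)*(u + 1)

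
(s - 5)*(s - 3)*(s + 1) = s^3 - 7*s^2 + 7*s + 15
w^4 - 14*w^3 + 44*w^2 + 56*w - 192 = (w - 8)*(w - 6)*(w - 2)*(w + 2)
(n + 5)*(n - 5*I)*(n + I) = n^3 + 5*n^2 - 4*I*n^2 + 5*n - 20*I*n + 25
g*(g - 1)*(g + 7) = g^3 + 6*g^2 - 7*g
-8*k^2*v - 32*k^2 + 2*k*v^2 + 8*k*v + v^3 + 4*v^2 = (-2*k + v)*(4*k + v)*(v + 4)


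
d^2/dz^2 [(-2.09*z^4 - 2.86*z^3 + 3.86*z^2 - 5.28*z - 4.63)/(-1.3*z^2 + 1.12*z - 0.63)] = (7.0642*z^6 - 18.25824*z^5 + 26.000436*z^4 - 14.498696*z^3 + 63.762396*z^2 - 59.582796*z + 8.418872)/(2.197*z^6 - 5.6784*z^5 + 8.08626*z^4 - 6.908608*z^3 + 3.918726*z^2 - 1.333584*z + 0.250047)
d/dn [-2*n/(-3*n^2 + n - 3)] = 6*(1 - n^2)/(9*n^4 - 6*n^3 + 19*n^2 - 6*n + 9)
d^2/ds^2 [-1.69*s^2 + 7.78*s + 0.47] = -3.38000000000000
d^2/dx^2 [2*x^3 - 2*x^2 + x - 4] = 12*x - 4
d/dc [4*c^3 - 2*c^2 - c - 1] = 12*c^2 - 4*c - 1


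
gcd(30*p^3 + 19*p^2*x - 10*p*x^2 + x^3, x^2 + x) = 1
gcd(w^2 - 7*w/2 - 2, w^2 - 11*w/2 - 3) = w + 1/2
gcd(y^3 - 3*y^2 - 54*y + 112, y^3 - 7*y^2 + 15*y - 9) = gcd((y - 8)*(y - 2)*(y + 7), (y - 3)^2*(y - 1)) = 1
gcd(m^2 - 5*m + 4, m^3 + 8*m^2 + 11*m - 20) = m - 1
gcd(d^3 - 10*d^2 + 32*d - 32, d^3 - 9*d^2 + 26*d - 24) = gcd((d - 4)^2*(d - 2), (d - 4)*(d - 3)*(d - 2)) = d^2 - 6*d + 8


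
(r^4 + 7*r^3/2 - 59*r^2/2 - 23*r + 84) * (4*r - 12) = 4*r^5 + 2*r^4 - 160*r^3 + 262*r^2 + 612*r - 1008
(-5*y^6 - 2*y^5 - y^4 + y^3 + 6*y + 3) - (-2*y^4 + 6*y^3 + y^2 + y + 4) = -5*y^6 - 2*y^5 + y^4 - 5*y^3 - y^2 + 5*y - 1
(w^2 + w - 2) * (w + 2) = w^3 + 3*w^2 - 4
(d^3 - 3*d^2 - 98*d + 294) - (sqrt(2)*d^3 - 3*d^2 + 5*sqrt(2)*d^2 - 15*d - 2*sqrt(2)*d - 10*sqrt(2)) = -sqrt(2)*d^3 + d^3 - 5*sqrt(2)*d^2 - 83*d + 2*sqrt(2)*d + 10*sqrt(2) + 294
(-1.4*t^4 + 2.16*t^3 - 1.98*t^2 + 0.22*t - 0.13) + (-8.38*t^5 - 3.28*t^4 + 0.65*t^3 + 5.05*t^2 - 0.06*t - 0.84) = -8.38*t^5 - 4.68*t^4 + 2.81*t^3 + 3.07*t^2 + 0.16*t - 0.97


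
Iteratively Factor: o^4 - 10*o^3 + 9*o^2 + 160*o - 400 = (o - 5)*(o^3 - 5*o^2 - 16*o + 80) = (o - 5)*(o + 4)*(o^2 - 9*o + 20) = (o - 5)*(o - 4)*(o + 4)*(o - 5)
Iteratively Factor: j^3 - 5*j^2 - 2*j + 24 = (j - 4)*(j^2 - j - 6) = (j - 4)*(j - 3)*(j + 2)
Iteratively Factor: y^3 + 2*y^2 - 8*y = (y + 4)*(y^2 - 2*y) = y*(y + 4)*(y - 2)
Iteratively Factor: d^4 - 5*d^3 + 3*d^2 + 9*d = (d - 3)*(d^3 - 2*d^2 - 3*d) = (d - 3)^2*(d^2 + d) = (d - 3)^2*(d + 1)*(d)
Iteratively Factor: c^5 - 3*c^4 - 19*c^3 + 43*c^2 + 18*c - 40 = (c + 1)*(c^4 - 4*c^3 - 15*c^2 + 58*c - 40) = (c + 1)*(c + 4)*(c^3 - 8*c^2 + 17*c - 10) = (c - 5)*(c + 1)*(c + 4)*(c^2 - 3*c + 2) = (c - 5)*(c - 1)*(c + 1)*(c + 4)*(c - 2)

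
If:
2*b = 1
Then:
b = 1/2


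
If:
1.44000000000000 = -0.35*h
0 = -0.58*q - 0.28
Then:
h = -4.11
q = -0.48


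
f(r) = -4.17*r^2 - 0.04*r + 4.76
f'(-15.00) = 125.06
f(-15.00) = -932.89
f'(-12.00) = 100.04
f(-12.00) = -595.24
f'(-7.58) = 63.18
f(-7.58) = -234.53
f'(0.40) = -3.38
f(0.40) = 4.08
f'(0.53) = -4.46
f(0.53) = 3.57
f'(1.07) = -8.96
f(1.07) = -0.06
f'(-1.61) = 13.39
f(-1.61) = -5.98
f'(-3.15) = 26.23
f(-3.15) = -36.49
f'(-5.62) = 46.83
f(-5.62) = -126.72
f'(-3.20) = 26.65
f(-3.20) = -37.81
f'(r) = -8.34*r - 0.04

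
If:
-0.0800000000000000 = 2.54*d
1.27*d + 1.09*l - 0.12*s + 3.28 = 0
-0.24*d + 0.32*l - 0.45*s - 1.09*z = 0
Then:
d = -0.03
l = -0.289316522893165*z - 3.22294384734755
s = -2.62795841627958*z - 2.27507328007357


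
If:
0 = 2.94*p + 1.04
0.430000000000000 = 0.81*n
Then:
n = 0.53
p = -0.35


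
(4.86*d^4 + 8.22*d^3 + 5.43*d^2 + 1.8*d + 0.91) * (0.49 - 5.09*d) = -24.7374*d^5 - 39.4584*d^4 - 23.6109*d^3 - 6.5013*d^2 - 3.7499*d + 0.4459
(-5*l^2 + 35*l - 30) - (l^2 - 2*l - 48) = -6*l^2 + 37*l + 18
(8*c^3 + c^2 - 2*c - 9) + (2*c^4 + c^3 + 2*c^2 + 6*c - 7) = 2*c^4 + 9*c^3 + 3*c^2 + 4*c - 16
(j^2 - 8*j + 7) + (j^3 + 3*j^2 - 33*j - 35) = j^3 + 4*j^2 - 41*j - 28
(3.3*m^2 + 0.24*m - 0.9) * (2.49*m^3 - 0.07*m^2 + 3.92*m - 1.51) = 8.217*m^5 + 0.3666*m^4 + 10.6782*m^3 - 3.9792*m^2 - 3.8904*m + 1.359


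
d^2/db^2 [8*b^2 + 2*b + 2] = 16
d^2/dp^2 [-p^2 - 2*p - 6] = -2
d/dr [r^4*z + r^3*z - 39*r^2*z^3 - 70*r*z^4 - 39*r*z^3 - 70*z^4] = z*(4*r^3 + 3*r^2 - 78*r*z^2 - 70*z^3 - 39*z^2)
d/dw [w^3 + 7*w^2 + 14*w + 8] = 3*w^2 + 14*w + 14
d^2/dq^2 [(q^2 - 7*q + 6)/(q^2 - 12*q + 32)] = 2*(5*q^3 - 78*q^2 + 456*q - 992)/(q^6 - 36*q^5 + 528*q^4 - 4032*q^3 + 16896*q^2 - 36864*q + 32768)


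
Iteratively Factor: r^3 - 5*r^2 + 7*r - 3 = (r - 1)*(r^2 - 4*r + 3) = (r - 1)^2*(r - 3)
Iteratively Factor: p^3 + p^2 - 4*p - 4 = (p - 2)*(p^2 + 3*p + 2) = (p - 2)*(p + 1)*(p + 2)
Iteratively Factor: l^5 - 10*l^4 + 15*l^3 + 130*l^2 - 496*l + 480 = (l - 4)*(l^4 - 6*l^3 - 9*l^2 + 94*l - 120) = (l - 5)*(l - 4)*(l^3 - l^2 - 14*l + 24) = (l - 5)*(l - 4)*(l + 4)*(l^2 - 5*l + 6) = (l - 5)*(l - 4)*(l - 3)*(l + 4)*(l - 2)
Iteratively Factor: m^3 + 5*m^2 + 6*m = (m)*(m^2 + 5*m + 6) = m*(m + 2)*(m + 3)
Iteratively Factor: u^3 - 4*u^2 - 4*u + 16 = (u - 4)*(u^2 - 4) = (u - 4)*(u + 2)*(u - 2)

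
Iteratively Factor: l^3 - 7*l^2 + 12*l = (l - 4)*(l^2 - 3*l) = (l - 4)*(l - 3)*(l)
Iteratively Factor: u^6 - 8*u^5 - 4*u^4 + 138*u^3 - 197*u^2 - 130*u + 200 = (u + 4)*(u^5 - 12*u^4 + 44*u^3 - 38*u^2 - 45*u + 50) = (u - 5)*(u + 4)*(u^4 - 7*u^3 + 9*u^2 + 7*u - 10) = (u - 5)*(u - 2)*(u + 4)*(u^3 - 5*u^2 - u + 5) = (u - 5)^2*(u - 2)*(u + 4)*(u^2 - 1) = (u - 5)^2*(u - 2)*(u - 1)*(u + 4)*(u + 1)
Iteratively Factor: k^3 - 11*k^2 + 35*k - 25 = (k - 5)*(k^2 - 6*k + 5) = (k - 5)^2*(k - 1)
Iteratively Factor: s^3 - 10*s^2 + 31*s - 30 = (s - 2)*(s^2 - 8*s + 15) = (s - 5)*(s - 2)*(s - 3)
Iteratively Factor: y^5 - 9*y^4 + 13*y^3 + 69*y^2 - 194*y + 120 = (y - 1)*(y^4 - 8*y^3 + 5*y^2 + 74*y - 120) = (y - 1)*(y + 3)*(y^3 - 11*y^2 + 38*y - 40) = (y - 4)*(y - 1)*(y + 3)*(y^2 - 7*y + 10) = (y - 4)*(y - 2)*(y - 1)*(y + 3)*(y - 5)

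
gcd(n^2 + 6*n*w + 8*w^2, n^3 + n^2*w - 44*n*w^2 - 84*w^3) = n + 2*w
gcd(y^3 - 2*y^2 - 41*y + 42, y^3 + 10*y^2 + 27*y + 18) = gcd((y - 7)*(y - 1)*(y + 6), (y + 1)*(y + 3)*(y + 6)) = y + 6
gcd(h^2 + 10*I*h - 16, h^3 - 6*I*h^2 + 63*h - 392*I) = h + 8*I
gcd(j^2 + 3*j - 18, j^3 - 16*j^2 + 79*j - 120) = j - 3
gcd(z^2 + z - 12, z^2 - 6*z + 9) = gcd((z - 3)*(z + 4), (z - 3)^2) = z - 3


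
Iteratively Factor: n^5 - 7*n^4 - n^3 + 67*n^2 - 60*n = (n - 1)*(n^4 - 6*n^3 - 7*n^2 + 60*n) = (n - 4)*(n - 1)*(n^3 - 2*n^2 - 15*n) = (n - 5)*(n - 4)*(n - 1)*(n^2 + 3*n) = (n - 5)*(n - 4)*(n - 1)*(n + 3)*(n)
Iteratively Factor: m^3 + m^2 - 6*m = (m + 3)*(m^2 - 2*m) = m*(m + 3)*(m - 2)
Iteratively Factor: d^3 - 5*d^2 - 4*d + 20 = (d - 5)*(d^2 - 4) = (d - 5)*(d + 2)*(d - 2)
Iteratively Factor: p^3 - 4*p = (p)*(p^2 - 4) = p*(p - 2)*(p + 2)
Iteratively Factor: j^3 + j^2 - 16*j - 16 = (j + 1)*(j^2 - 16) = (j - 4)*(j + 1)*(j + 4)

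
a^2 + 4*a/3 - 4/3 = (a - 2/3)*(a + 2)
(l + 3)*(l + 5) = l^2 + 8*l + 15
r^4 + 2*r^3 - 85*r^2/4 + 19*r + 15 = (r - 5/2)*(r - 2)*(r + 1/2)*(r + 6)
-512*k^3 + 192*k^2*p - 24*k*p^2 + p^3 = (-8*k + p)^3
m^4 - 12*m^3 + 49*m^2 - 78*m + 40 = (m - 5)*(m - 4)*(m - 2)*(m - 1)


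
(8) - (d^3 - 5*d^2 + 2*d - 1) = -d^3 + 5*d^2 - 2*d + 9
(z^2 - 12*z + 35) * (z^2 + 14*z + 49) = z^4 + 2*z^3 - 84*z^2 - 98*z + 1715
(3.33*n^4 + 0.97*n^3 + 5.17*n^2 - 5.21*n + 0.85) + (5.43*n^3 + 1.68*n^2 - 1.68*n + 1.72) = 3.33*n^4 + 6.4*n^3 + 6.85*n^2 - 6.89*n + 2.57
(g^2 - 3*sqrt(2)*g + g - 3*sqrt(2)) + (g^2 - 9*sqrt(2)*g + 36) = 2*g^2 - 12*sqrt(2)*g + g - 3*sqrt(2) + 36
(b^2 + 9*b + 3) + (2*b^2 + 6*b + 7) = 3*b^2 + 15*b + 10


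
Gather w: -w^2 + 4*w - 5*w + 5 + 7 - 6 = -w^2 - w + 6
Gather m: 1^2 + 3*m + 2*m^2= 2*m^2 + 3*m + 1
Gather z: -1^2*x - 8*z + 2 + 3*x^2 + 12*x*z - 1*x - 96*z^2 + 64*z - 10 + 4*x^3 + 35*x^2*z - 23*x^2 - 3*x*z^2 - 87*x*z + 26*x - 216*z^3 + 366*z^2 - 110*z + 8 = 4*x^3 - 20*x^2 + 24*x - 216*z^3 + z^2*(270 - 3*x) + z*(35*x^2 - 75*x - 54)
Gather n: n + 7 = n + 7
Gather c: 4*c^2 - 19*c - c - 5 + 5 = 4*c^2 - 20*c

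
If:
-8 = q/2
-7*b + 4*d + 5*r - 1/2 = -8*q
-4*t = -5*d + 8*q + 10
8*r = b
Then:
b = 128*t/255 - 2972/85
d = 4*t/5 - 118/5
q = -16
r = 16*t/255 - 743/170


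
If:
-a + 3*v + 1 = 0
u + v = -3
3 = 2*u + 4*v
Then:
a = 29/2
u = -15/2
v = 9/2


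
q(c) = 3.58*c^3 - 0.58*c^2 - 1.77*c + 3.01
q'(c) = 10.74*c^2 - 1.16*c - 1.77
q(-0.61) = 3.06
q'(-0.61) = 2.93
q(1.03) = 4.48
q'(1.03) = 8.43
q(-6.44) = -965.83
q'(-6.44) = 451.13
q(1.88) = 21.42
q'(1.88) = 34.01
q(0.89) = 3.50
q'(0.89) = 5.70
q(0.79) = 3.01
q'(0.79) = 4.02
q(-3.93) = -216.29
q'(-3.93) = 168.67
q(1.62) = 13.84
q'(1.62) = 24.54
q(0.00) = 3.01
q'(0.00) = -1.77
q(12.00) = 6084.49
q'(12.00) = 1530.87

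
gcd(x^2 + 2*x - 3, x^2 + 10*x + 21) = x + 3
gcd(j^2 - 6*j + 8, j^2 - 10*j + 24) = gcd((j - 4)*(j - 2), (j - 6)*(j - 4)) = j - 4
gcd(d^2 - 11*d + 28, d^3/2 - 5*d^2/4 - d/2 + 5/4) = 1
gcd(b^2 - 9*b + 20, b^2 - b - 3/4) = 1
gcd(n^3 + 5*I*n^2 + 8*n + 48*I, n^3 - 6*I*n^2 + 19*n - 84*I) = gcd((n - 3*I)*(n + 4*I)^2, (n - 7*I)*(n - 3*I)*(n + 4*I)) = n^2 + I*n + 12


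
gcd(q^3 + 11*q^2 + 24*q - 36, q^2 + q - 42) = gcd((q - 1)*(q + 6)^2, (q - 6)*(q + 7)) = 1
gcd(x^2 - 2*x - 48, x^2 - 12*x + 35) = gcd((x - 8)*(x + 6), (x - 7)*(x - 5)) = 1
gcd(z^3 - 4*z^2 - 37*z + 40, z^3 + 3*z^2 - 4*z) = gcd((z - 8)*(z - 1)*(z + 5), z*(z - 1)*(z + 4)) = z - 1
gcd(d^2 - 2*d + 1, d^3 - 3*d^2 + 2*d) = d - 1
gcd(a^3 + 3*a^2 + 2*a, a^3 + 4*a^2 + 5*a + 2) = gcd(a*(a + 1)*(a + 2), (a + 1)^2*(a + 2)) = a^2 + 3*a + 2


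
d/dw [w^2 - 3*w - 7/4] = 2*w - 3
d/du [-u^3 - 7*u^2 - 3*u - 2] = -3*u^2 - 14*u - 3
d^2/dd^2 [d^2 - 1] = 2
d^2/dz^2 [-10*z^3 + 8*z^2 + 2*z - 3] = 16 - 60*z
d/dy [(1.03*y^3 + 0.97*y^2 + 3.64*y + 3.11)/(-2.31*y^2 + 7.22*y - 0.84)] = (-2.3793*y^4 + 14.8732*y^3 + 12.8162*y^2 + 12.7386*y - 25.5118)/(5.3361*y^4 - 33.3564*y^3 + 56.0092*y^2 - 12.1296*y + 0.7056)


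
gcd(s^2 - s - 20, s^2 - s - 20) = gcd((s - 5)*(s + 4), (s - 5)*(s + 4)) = s^2 - s - 20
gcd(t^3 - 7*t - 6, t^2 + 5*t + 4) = t + 1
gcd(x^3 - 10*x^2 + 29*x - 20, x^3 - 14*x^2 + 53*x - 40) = x^2 - 6*x + 5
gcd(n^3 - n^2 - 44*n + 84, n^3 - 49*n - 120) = 1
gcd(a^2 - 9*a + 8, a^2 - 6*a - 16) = a - 8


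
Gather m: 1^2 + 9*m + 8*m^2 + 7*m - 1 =8*m^2 + 16*m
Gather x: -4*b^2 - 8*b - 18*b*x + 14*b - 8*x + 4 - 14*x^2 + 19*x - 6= -4*b^2 + 6*b - 14*x^2 + x*(11 - 18*b) - 2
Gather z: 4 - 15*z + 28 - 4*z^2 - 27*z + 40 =-4*z^2 - 42*z + 72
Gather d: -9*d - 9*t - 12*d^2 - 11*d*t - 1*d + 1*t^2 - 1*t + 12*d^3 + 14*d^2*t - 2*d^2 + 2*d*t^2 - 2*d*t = 12*d^3 + d^2*(14*t - 14) + d*(2*t^2 - 13*t - 10) + t^2 - 10*t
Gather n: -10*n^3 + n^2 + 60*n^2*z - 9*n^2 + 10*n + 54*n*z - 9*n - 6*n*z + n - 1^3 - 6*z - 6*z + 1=-10*n^3 + n^2*(60*z - 8) + n*(48*z + 2) - 12*z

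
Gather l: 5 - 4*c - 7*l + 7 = -4*c - 7*l + 12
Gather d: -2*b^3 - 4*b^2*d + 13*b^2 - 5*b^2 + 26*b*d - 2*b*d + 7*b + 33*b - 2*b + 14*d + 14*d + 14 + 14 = -2*b^3 + 8*b^2 + 38*b + d*(-4*b^2 + 24*b + 28) + 28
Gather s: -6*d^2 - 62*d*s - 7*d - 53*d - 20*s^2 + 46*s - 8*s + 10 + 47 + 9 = -6*d^2 - 60*d - 20*s^2 + s*(38 - 62*d) + 66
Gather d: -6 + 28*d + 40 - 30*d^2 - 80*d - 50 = -30*d^2 - 52*d - 16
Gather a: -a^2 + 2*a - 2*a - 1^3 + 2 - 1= -a^2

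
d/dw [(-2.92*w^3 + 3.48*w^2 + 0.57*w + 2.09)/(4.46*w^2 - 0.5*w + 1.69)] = (-13.0232*w^4 + 2.92*w^3 - 19.0866*w^2 - 6.8804*w + 2.0083)/(19.8916*w^4 - 4.46*w^3 + 15.3248*w^2 - 1.69*w + 2.8561)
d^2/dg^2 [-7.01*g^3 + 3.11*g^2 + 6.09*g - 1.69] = 6.22 - 42.06*g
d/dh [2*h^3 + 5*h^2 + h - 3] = 6*h^2 + 10*h + 1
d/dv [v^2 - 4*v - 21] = 2*v - 4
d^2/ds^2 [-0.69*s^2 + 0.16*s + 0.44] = -1.38000000000000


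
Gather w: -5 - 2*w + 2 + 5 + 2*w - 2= 0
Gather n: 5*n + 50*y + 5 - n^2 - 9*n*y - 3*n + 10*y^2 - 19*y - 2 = -n^2 + n*(2 - 9*y) + 10*y^2 + 31*y + 3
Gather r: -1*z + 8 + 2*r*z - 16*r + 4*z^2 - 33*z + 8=r*(2*z - 16) + 4*z^2 - 34*z + 16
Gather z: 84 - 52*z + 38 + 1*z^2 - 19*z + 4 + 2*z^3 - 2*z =2*z^3 + z^2 - 73*z + 126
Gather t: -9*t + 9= 9 - 9*t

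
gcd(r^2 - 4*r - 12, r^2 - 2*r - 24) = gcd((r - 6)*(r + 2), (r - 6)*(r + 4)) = r - 6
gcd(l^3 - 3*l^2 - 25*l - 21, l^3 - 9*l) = l + 3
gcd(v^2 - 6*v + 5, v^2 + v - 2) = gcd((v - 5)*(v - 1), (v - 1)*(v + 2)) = v - 1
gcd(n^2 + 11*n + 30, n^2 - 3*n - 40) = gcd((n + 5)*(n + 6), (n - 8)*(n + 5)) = n + 5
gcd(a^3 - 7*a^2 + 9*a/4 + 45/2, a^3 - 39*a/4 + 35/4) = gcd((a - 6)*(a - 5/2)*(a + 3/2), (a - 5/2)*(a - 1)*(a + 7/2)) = a - 5/2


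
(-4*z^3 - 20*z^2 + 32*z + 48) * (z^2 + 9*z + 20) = -4*z^5 - 56*z^4 - 228*z^3 - 64*z^2 + 1072*z + 960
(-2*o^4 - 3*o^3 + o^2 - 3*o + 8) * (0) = 0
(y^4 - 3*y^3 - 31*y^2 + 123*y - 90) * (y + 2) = y^5 - y^4 - 37*y^3 + 61*y^2 + 156*y - 180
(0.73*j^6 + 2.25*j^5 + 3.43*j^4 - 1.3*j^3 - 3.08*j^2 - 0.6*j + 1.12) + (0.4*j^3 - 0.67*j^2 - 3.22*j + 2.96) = 0.73*j^6 + 2.25*j^5 + 3.43*j^4 - 0.9*j^3 - 3.75*j^2 - 3.82*j + 4.08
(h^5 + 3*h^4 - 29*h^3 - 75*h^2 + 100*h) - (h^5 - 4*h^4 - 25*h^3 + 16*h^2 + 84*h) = 7*h^4 - 4*h^3 - 91*h^2 + 16*h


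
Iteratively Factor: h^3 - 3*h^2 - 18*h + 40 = (h - 2)*(h^2 - h - 20) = (h - 5)*(h - 2)*(h + 4)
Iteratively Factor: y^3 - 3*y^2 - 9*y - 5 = (y - 5)*(y^2 + 2*y + 1) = (y - 5)*(y + 1)*(y + 1)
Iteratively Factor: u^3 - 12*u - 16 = (u + 2)*(u^2 - 2*u - 8) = (u + 2)^2*(u - 4)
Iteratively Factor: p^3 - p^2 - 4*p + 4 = (p - 2)*(p^2 + p - 2) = (p - 2)*(p - 1)*(p + 2)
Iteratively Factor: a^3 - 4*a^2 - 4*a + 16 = (a - 4)*(a^2 - 4) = (a - 4)*(a - 2)*(a + 2)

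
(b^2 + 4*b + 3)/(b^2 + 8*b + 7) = (b + 3)/(b + 7)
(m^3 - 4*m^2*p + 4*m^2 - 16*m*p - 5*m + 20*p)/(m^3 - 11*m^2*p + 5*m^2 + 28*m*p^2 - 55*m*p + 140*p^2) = (1 - m)/(-m + 7*p)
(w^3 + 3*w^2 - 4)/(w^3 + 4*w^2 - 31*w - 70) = (w^2 + w - 2)/(w^2 + 2*w - 35)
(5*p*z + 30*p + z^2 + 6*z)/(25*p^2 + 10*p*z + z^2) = (z + 6)/(5*p + z)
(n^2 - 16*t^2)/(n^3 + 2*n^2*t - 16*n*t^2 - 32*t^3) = 1/(n + 2*t)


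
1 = 1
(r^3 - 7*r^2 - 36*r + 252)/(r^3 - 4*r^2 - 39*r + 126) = (r - 6)/(r - 3)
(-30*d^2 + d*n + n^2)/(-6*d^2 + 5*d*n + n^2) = (5*d - n)/(d - n)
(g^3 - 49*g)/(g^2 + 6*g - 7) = g*(g - 7)/(g - 1)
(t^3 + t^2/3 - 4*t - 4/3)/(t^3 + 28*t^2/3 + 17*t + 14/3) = (t - 2)/(t + 7)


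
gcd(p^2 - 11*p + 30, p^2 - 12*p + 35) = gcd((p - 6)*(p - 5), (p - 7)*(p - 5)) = p - 5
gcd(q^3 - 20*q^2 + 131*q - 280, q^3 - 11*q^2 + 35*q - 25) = q - 5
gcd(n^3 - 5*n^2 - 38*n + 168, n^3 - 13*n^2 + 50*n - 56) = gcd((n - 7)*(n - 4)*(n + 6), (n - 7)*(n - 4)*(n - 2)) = n^2 - 11*n + 28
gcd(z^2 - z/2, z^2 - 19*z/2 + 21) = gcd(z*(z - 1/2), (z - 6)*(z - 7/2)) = 1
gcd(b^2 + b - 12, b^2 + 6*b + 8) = b + 4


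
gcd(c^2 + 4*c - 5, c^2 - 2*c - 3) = 1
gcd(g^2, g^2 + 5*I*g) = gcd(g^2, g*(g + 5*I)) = g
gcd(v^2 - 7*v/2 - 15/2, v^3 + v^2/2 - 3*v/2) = v + 3/2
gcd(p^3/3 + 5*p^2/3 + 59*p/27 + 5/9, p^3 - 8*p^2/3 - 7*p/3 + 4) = 1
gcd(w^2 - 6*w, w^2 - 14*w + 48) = w - 6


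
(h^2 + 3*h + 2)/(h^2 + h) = (h + 2)/h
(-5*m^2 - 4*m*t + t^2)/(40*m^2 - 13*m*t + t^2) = (m + t)/(-8*m + t)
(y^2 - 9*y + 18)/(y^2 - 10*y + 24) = (y - 3)/(y - 4)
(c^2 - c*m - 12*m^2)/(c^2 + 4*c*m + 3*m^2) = (c - 4*m)/(c + m)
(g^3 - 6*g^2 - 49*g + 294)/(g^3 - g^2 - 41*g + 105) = (g^2 - 13*g + 42)/(g^2 - 8*g + 15)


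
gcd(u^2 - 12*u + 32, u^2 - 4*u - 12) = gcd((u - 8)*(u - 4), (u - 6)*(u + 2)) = 1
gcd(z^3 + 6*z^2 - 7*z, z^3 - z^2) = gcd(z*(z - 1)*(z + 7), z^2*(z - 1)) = z^2 - z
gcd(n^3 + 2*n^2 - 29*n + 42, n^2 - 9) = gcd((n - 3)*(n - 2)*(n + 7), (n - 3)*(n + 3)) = n - 3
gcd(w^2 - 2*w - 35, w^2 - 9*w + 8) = 1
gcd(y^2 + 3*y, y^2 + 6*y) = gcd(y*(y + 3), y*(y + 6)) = y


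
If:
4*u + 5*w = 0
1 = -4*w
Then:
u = 5/16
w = -1/4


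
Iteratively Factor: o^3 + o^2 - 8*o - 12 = (o - 3)*(o^2 + 4*o + 4) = (o - 3)*(o + 2)*(o + 2)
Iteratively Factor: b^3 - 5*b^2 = (b - 5)*(b^2) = b*(b - 5)*(b)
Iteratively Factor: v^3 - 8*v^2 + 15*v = (v - 3)*(v^2 - 5*v) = (v - 5)*(v - 3)*(v)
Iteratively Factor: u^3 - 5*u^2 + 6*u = (u)*(u^2 - 5*u + 6) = u*(u - 3)*(u - 2)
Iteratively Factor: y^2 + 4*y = (y + 4)*(y)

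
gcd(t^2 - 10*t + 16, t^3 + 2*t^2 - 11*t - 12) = 1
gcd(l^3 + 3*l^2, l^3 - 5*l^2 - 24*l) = l^2 + 3*l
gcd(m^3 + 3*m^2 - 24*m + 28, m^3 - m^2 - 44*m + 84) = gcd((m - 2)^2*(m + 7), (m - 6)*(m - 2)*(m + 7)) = m^2 + 5*m - 14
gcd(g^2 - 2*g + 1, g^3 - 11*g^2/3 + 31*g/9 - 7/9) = g - 1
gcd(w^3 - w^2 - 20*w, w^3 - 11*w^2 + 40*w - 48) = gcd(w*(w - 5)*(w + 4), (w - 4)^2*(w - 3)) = 1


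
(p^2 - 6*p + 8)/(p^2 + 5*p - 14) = (p - 4)/(p + 7)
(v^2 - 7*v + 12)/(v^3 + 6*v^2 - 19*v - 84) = (v - 3)/(v^2 + 10*v + 21)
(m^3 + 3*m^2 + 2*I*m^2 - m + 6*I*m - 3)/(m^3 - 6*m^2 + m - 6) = (m^2 + m*(3 + I) + 3*I)/(m^2 - m*(6 + I) + 6*I)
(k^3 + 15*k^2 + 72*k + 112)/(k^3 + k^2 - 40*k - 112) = (k + 7)/(k - 7)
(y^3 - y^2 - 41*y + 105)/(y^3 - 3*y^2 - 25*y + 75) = (y + 7)/(y + 5)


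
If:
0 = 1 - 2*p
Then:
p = 1/2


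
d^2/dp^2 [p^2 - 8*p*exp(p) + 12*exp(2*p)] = -8*p*exp(p) + 48*exp(2*p) - 16*exp(p) + 2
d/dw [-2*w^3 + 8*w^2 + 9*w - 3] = -6*w^2 + 16*w + 9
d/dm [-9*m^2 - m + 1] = -18*m - 1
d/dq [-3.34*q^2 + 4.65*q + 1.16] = 4.65 - 6.68*q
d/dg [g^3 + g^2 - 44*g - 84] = 3*g^2 + 2*g - 44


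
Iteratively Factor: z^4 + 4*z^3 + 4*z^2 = (z + 2)*(z^3 + 2*z^2) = z*(z + 2)*(z^2 + 2*z) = z*(z + 2)^2*(z)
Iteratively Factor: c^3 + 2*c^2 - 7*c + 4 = (c - 1)*(c^2 + 3*c - 4) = (c - 1)^2*(c + 4)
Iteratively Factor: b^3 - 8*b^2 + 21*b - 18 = (b - 2)*(b^2 - 6*b + 9) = (b - 3)*(b - 2)*(b - 3)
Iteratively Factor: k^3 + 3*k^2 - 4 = (k + 2)*(k^2 + k - 2) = (k - 1)*(k + 2)*(k + 2)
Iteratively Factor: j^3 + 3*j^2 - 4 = (j - 1)*(j^2 + 4*j + 4) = (j - 1)*(j + 2)*(j + 2)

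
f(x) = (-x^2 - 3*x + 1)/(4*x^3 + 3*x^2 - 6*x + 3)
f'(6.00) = 0.01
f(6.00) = -0.06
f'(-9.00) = 0.00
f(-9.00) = 0.02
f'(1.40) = 0.51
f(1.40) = -0.45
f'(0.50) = -3.20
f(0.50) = -0.60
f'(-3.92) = -0.01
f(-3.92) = 0.02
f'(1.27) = 0.65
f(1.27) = -0.53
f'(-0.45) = 0.03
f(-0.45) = 0.36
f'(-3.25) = -0.04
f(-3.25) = -0.00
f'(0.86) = 0.94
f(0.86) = -0.89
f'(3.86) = 0.03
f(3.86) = -0.10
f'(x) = (-2*x - 3)/(4*x^3 + 3*x^2 - 6*x + 3) + (-12*x^2 - 6*x + 6)*(-x^2 - 3*x + 1)/(4*x^3 + 3*x^2 - 6*x + 3)^2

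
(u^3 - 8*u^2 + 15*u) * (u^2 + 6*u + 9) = u^5 - 2*u^4 - 24*u^3 + 18*u^2 + 135*u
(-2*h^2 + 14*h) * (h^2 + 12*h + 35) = -2*h^4 - 10*h^3 + 98*h^2 + 490*h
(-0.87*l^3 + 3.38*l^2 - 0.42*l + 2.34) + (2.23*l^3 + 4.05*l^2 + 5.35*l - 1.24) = 1.36*l^3 + 7.43*l^2 + 4.93*l + 1.1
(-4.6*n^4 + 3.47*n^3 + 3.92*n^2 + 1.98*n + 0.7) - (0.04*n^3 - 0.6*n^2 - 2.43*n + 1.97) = -4.6*n^4 + 3.43*n^3 + 4.52*n^2 + 4.41*n - 1.27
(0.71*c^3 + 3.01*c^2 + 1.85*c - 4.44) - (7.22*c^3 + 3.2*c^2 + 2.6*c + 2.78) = -6.51*c^3 - 0.19*c^2 - 0.75*c - 7.22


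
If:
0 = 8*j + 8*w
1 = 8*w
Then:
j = -1/8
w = 1/8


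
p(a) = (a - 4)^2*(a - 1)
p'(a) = (a - 4)^2 + (a - 1)*(2*a - 8) = 3*(a - 4)*(a - 2)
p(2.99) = 2.03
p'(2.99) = -3.00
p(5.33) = 7.66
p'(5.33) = 13.29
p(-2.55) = -152.30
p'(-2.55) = 89.41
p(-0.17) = -20.35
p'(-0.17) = 27.15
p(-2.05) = -111.64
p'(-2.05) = 73.51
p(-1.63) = -83.36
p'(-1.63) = 61.31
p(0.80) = -2.05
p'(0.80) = 11.52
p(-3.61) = -266.97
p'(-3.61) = 128.08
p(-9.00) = -1690.00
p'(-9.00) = 429.00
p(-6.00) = -700.00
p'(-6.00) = 240.00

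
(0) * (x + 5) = 0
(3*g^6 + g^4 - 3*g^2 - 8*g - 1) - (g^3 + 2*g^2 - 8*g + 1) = 3*g^6 + g^4 - g^3 - 5*g^2 - 2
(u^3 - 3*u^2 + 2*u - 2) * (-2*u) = -2*u^4 + 6*u^3 - 4*u^2 + 4*u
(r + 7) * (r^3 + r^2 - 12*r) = r^4 + 8*r^3 - 5*r^2 - 84*r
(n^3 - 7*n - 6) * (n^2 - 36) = n^5 - 43*n^3 - 6*n^2 + 252*n + 216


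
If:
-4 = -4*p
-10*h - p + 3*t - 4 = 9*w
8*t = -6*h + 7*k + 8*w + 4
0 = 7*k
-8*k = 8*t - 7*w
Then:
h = 82/193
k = 0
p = 1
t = -245/193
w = -280/193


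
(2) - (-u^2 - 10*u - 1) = u^2 + 10*u + 3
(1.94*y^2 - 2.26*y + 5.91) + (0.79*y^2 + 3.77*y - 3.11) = 2.73*y^2 + 1.51*y + 2.8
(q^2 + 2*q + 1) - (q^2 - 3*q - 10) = 5*q + 11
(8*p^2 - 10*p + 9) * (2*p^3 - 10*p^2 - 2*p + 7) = 16*p^5 - 100*p^4 + 102*p^3 - 14*p^2 - 88*p + 63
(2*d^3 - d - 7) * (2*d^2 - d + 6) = 4*d^5 - 2*d^4 + 10*d^3 - 13*d^2 + d - 42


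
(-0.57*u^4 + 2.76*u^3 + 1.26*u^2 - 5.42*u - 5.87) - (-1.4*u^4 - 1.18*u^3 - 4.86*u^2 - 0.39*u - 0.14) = 0.83*u^4 + 3.94*u^3 + 6.12*u^2 - 5.03*u - 5.73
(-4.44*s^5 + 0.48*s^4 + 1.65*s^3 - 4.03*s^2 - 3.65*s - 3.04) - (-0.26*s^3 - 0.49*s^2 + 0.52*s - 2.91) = -4.44*s^5 + 0.48*s^4 + 1.91*s^3 - 3.54*s^2 - 4.17*s - 0.13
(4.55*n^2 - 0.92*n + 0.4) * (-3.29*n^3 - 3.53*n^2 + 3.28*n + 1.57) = -14.9695*n^5 - 13.0347*n^4 + 16.8556*n^3 + 2.7139*n^2 - 0.1324*n + 0.628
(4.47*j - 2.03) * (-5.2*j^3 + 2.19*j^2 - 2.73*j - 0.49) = -23.244*j^4 + 20.3453*j^3 - 16.6488*j^2 + 3.3516*j + 0.9947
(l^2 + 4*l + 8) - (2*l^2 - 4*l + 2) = -l^2 + 8*l + 6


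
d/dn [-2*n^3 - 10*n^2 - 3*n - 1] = -6*n^2 - 20*n - 3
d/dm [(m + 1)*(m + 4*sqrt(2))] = 2*m + 1 + 4*sqrt(2)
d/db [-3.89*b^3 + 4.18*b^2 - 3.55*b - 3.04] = -11.67*b^2 + 8.36*b - 3.55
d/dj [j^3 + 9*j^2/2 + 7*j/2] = 3*j^2 + 9*j + 7/2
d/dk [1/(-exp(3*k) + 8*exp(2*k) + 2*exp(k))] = (3*exp(2*k) - 16*exp(k) - 2)*exp(-k)/(-exp(2*k) + 8*exp(k) + 2)^2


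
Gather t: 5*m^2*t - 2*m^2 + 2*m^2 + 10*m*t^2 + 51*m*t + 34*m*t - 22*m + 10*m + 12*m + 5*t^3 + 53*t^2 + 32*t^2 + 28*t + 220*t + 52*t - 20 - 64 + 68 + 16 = 5*t^3 + t^2*(10*m + 85) + t*(5*m^2 + 85*m + 300)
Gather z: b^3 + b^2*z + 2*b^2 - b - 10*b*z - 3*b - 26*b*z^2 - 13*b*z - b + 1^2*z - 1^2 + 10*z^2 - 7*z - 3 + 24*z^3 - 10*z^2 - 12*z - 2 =b^3 + 2*b^2 - 26*b*z^2 - 5*b + 24*z^3 + z*(b^2 - 23*b - 18) - 6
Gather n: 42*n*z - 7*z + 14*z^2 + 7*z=42*n*z + 14*z^2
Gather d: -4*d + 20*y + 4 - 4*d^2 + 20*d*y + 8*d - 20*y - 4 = -4*d^2 + d*(20*y + 4)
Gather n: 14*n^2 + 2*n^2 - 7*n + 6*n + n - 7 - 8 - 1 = 16*n^2 - 16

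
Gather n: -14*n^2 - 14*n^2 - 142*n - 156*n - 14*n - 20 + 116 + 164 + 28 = -28*n^2 - 312*n + 288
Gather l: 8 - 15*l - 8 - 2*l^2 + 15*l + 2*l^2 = 0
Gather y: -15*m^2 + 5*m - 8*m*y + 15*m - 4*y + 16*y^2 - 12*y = -15*m^2 + 20*m + 16*y^2 + y*(-8*m - 16)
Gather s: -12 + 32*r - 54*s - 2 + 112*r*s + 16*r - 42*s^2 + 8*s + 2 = 48*r - 42*s^2 + s*(112*r - 46) - 12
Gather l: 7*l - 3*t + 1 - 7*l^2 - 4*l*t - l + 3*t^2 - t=-7*l^2 + l*(6 - 4*t) + 3*t^2 - 4*t + 1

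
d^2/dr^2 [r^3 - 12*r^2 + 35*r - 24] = 6*r - 24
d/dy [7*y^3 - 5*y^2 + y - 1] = 21*y^2 - 10*y + 1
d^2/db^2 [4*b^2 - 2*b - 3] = 8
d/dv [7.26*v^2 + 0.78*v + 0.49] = 14.52*v + 0.78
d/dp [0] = 0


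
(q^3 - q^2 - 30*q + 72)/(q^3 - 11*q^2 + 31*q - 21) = (q^2 + 2*q - 24)/(q^2 - 8*q + 7)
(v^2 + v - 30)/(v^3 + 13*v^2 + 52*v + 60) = (v - 5)/(v^2 + 7*v + 10)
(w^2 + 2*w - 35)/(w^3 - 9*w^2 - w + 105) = (w + 7)/(w^2 - 4*w - 21)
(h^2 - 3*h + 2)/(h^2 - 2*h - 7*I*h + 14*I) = (h - 1)/(h - 7*I)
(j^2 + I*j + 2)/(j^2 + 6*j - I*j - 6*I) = (j + 2*I)/(j + 6)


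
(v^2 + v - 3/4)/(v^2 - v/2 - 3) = (v - 1/2)/(v - 2)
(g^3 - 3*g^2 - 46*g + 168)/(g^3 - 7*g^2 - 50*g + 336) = (g - 4)/(g - 8)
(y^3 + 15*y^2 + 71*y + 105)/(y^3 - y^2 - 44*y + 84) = (y^2 + 8*y + 15)/(y^2 - 8*y + 12)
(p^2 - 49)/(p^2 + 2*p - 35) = (p - 7)/(p - 5)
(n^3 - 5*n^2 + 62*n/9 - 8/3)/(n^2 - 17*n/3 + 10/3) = (n^2 - 13*n/3 + 4)/(n - 5)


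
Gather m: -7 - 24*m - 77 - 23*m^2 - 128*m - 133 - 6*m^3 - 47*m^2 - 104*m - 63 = -6*m^3 - 70*m^2 - 256*m - 280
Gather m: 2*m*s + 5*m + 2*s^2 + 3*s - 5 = m*(2*s + 5) + 2*s^2 + 3*s - 5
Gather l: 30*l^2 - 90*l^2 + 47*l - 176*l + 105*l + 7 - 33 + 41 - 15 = -60*l^2 - 24*l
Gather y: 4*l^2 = 4*l^2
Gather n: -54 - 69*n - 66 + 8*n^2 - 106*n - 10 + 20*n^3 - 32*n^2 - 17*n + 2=20*n^3 - 24*n^2 - 192*n - 128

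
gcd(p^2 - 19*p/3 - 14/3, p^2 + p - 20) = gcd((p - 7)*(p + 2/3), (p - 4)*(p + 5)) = 1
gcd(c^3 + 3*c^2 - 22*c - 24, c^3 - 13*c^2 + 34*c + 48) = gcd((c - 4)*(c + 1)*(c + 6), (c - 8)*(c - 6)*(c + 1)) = c + 1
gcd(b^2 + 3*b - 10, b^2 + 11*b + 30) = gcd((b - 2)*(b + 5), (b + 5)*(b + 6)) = b + 5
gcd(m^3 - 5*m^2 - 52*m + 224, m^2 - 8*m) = m - 8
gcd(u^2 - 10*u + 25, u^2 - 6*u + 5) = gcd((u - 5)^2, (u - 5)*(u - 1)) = u - 5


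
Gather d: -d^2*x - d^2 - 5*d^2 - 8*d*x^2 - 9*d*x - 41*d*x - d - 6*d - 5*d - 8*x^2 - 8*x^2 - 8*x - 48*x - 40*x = d^2*(-x - 6) + d*(-8*x^2 - 50*x - 12) - 16*x^2 - 96*x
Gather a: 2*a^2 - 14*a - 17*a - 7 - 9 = 2*a^2 - 31*a - 16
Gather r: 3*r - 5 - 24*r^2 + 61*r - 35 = -24*r^2 + 64*r - 40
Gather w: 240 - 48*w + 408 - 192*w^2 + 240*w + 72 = -192*w^2 + 192*w + 720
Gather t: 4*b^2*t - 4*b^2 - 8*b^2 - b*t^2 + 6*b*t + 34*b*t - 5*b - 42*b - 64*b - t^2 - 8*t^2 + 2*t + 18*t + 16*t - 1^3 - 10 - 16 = -12*b^2 - 111*b + t^2*(-b - 9) + t*(4*b^2 + 40*b + 36) - 27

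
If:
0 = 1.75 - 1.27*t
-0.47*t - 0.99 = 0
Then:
No Solution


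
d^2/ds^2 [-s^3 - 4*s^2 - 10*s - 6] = -6*s - 8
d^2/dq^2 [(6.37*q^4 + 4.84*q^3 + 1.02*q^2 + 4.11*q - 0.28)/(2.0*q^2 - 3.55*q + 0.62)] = (50.96*q^6 - 271.362*q^5 + 529.06035*q^4 - 66.97292*q^3 - 48.842304*q^2 - 7.487424*q + 12.513396)/(8.0*q^6 - 42.6*q^5 + 83.055*q^4 - 71.150875*q^3 + 25.74705*q^2 - 4.09386*q + 0.238328)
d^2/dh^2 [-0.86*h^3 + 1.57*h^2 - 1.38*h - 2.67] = 3.14 - 5.16*h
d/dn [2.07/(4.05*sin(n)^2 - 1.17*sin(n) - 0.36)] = (2.4219 - 16.767*sin(n))*cos(n)/(-4.05*sin(n)^2 + 1.17*sin(n) + 0.36)^2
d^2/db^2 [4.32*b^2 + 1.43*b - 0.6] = 8.64000000000000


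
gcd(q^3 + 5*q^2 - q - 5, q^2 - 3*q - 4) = q + 1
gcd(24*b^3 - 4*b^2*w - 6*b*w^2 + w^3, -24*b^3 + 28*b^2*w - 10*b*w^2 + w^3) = 12*b^2 - 8*b*w + w^2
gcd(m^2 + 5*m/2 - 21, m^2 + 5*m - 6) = m + 6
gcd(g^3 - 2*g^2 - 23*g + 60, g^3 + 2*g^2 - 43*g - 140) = g + 5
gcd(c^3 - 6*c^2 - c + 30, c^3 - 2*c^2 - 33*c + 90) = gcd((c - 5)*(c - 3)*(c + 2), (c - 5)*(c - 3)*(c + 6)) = c^2 - 8*c + 15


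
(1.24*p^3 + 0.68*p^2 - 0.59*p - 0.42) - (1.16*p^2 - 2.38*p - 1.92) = 1.24*p^3 - 0.48*p^2 + 1.79*p + 1.5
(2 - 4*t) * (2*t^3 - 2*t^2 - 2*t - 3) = -8*t^4 + 12*t^3 + 4*t^2 + 8*t - 6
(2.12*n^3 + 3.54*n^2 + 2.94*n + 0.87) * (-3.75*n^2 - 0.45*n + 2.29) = -7.95*n^5 - 14.229*n^4 - 7.7632*n^3 + 3.5211*n^2 + 6.3411*n + 1.9923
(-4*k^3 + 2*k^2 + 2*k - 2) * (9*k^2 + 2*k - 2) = -36*k^5 + 10*k^4 + 30*k^3 - 18*k^2 - 8*k + 4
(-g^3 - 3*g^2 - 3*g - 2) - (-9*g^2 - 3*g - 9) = -g^3 + 6*g^2 + 7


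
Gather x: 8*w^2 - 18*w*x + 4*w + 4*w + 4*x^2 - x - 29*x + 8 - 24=8*w^2 + 8*w + 4*x^2 + x*(-18*w - 30) - 16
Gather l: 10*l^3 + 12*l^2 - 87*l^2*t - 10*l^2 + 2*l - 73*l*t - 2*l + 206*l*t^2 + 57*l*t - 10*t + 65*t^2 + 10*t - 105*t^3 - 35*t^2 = 10*l^3 + l^2*(2 - 87*t) + l*(206*t^2 - 16*t) - 105*t^3 + 30*t^2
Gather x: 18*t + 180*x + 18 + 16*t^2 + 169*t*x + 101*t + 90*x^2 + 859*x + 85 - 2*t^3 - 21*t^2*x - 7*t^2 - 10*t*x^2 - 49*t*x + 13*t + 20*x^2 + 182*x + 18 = -2*t^3 + 9*t^2 + 132*t + x^2*(110 - 10*t) + x*(-21*t^2 + 120*t + 1221) + 121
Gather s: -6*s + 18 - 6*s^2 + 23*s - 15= -6*s^2 + 17*s + 3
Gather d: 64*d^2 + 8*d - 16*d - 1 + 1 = 64*d^2 - 8*d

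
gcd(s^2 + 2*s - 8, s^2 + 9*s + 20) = s + 4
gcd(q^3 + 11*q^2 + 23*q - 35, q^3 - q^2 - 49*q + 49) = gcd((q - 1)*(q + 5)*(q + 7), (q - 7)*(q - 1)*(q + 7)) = q^2 + 6*q - 7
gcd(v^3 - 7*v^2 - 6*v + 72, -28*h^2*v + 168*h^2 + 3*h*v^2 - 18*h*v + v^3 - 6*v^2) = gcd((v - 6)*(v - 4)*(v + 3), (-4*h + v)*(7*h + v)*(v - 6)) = v - 6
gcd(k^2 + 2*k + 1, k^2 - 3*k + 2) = 1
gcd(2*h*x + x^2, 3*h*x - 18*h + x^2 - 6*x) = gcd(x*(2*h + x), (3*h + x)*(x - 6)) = 1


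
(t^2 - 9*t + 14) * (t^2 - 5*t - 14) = t^4 - 14*t^3 + 45*t^2 + 56*t - 196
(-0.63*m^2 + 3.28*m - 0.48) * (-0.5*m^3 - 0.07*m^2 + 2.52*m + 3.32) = 0.315*m^5 - 1.5959*m^4 - 1.5772*m^3 + 6.2076*m^2 + 9.68*m - 1.5936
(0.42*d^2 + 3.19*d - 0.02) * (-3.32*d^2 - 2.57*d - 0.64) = -1.3944*d^4 - 11.6702*d^3 - 8.4007*d^2 - 1.9902*d + 0.0128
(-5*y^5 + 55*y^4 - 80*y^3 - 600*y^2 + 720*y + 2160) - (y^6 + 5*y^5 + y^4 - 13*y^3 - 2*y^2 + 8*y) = -y^6 - 10*y^5 + 54*y^4 - 67*y^3 - 598*y^2 + 712*y + 2160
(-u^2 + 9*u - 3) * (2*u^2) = -2*u^4 + 18*u^3 - 6*u^2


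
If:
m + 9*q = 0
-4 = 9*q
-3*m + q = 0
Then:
No Solution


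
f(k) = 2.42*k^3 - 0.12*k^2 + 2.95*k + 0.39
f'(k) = 7.26*k^2 - 0.24*k + 2.95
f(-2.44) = -42.68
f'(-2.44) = 46.76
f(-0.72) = -2.70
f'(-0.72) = 6.89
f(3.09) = 79.76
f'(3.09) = 71.53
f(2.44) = 42.03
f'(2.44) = 45.59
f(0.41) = 1.75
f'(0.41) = 4.07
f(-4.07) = -176.76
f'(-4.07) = 124.19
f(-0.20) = -0.22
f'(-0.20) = 3.29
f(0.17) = 0.90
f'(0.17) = 3.12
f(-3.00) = -74.88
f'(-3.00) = 69.01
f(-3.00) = -74.88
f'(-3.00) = 69.01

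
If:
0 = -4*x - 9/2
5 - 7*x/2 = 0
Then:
No Solution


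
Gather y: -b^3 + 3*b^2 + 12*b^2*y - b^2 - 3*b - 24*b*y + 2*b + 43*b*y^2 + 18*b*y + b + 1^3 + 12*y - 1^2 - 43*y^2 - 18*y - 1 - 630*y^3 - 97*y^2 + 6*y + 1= -b^3 + 2*b^2 - 630*y^3 + y^2*(43*b - 140) + y*(12*b^2 - 6*b)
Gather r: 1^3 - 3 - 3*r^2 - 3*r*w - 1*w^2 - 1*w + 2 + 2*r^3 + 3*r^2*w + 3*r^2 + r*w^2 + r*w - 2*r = 2*r^3 + 3*r^2*w + r*(w^2 - 2*w - 2) - w^2 - w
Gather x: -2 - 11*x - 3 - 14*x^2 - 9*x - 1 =-14*x^2 - 20*x - 6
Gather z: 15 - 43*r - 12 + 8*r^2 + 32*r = 8*r^2 - 11*r + 3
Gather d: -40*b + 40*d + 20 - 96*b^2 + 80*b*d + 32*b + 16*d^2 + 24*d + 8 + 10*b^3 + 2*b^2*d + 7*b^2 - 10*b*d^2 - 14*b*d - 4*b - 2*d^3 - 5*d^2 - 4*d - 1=10*b^3 - 89*b^2 - 12*b - 2*d^3 + d^2*(11 - 10*b) + d*(2*b^2 + 66*b + 60) + 27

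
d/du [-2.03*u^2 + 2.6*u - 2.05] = 2.6 - 4.06*u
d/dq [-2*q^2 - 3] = -4*q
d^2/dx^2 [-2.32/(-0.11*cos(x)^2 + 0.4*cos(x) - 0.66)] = (-0.112288*(1 - cos(x)^2)^2 + 0.30624*cos(x)^3 + 0.246384*cos(x)^2 - 1.22496*cos(x) + 0.517824)/(0.11*cos(x)^2 - 0.4*cos(x) + 0.66)^3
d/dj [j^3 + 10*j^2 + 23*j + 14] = 3*j^2 + 20*j + 23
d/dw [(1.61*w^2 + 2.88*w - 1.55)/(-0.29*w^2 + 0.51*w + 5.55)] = (1.6563*w^2 + 16.972*w + 16.7745)/(0.0841*w^4 - 0.2958*w^3 - 2.9589*w^2 + 5.661*w + 30.8025)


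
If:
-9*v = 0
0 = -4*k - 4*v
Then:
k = 0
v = 0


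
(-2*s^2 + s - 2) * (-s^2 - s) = 2*s^4 + s^3 + s^2 + 2*s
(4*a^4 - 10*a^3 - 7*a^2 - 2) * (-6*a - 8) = -24*a^5 + 28*a^4 + 122*a^3 + 56*a^2 + 12*a + 16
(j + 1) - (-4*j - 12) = 5*j + 13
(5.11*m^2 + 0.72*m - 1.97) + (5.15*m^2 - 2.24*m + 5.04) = 10.26*m^2 - 1.52*m + 3.07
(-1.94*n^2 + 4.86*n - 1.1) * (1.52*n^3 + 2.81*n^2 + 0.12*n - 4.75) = -2.9488*n^5 + 1.9358*n^4 + 11.7518*n^3 + 6.7072*n^2 - 23.217*n + 5.225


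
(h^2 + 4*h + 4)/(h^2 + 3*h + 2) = (h + 2)/(h + 1)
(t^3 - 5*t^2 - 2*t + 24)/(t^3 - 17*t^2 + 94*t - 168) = (t^2 - t - 6)/(t^2 - 13*t + 42)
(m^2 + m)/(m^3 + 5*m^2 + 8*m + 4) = m/(m^2 + 4*m + 4)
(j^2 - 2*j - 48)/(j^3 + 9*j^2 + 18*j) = (j - 8)/(j*(j + 3))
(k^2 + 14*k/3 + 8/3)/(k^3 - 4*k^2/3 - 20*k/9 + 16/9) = 3*(3*k^2 + 14*k + 8)/(9*k^3 - 12*k^2 - 20*k + 16)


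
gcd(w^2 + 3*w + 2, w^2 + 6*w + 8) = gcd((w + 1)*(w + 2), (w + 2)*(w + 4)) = w + 2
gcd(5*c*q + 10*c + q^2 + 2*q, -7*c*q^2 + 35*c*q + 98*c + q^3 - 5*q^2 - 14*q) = q + 2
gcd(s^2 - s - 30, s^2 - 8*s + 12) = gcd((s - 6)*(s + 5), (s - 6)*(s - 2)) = s - 6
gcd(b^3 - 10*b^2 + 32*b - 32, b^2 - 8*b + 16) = b^2 - 8*b + 16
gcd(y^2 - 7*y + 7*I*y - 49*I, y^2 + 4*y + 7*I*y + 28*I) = y + 7*I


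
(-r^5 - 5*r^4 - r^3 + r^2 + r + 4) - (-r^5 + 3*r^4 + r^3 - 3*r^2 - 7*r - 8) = -8*r^4 - 2*r^3 + 4*r^2 + 8*r + 12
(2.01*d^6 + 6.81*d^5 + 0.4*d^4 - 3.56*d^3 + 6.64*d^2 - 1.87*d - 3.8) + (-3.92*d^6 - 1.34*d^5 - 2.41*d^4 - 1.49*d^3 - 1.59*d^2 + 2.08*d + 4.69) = -1.91*d^6 + 5.47*d^5 - 2.01*d^4 - 5.05*d^3 + 5.05*d^2 + 0.21*d + 0.890000000000001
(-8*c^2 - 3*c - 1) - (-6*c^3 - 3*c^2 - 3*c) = 6*c^3 - 5*c^2 - 1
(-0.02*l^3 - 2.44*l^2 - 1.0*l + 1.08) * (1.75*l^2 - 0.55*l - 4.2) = -0.035*l^5 - 4.259*l^4 - 0.324*l^3 + 12.688*l^2 + 3.606*l - 4.536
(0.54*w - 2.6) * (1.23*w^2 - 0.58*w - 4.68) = 0.6642*w^3 - 3.5112*w^2 - 1.0192*w + 12.168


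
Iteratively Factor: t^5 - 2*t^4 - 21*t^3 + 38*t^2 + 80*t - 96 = (t - 1)*(t^4 - t^3 - 22*t^2 + 16*t + 96) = (t - 1)*(t + 2)*(t^3 - 3*t^2 - 16*t + 48) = (t - 3)*(t - 1)*(t + 2)*(t^2 - 16) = (t - 4)*(t - 3)*(t - 1)*(t + 2)*(t + 4)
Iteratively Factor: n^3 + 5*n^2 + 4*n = (n + 1)*(n^2 + 4*n) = n*(n + 1)*(n + 4)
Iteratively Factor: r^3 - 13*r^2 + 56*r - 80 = (r - 4)*(r^2 - 9*r + 20) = (r - 4)^2*(r - 5)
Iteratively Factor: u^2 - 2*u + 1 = (u - 1)*(u - 1)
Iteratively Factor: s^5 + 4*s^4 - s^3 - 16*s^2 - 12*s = (s - 2)*(s^4 + 6*s^3 + 11*s^2 + 6*s) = (s - 2)*(s + 2)*(s^3 + 4*s^2 + 3*s) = s*(s - 2)*(s + 2)*(s^2 + 4*s + 3) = s*(s - 2)*(s + 2)*(s + 3)*(s + 1)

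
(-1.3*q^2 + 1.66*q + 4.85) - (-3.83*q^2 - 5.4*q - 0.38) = 2.53*q^2 + 7.06*q + 5.23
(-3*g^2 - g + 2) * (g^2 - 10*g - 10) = -3*g^4 + 29*g^3 + 42*g^2 - 10*g - 20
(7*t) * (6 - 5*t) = -35*t^2 + 42*t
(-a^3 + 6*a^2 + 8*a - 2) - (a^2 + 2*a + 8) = -a^3 + 5*a^2 + 6*a - 10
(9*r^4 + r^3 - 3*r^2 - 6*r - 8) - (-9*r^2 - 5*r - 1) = 9*r^4 + r^3 + 6*r^2 - r - 7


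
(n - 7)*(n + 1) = n^2 - 6*n - 7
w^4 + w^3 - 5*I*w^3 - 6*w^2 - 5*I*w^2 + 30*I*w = w*(w - 2)*(w + 3)*(w - 5*I)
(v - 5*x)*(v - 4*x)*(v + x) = v^3 - 8*v^2*x + 11*v*x^2 + 20*x^3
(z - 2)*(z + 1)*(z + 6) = z^3 + 5*z^2 - 8*z - 12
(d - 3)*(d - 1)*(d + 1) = d^3 - 3*d^2 - d + 3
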